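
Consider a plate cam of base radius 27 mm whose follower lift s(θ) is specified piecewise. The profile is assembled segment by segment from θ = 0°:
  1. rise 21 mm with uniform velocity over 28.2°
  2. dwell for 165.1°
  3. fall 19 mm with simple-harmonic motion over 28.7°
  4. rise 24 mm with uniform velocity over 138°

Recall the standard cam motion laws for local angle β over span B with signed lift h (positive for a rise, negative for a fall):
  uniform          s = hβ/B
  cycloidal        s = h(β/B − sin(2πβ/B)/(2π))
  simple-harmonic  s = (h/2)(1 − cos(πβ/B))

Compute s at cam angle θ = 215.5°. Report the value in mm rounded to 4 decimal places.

seg 1 [0°–28.2°] uniform, h=21: full span → s += 21 → s = 21.0000
seg 2 [28.2°–193.3°] dwell: s stays 21.0000
seg 3 [193.3°–222°] simple-harmonic, h=-19: θ=215.5° here. β=22.2, B=28.7. -19/2·(1 − cos(π·0.7735)) = -16.6951 → s = 4.3049

4.3049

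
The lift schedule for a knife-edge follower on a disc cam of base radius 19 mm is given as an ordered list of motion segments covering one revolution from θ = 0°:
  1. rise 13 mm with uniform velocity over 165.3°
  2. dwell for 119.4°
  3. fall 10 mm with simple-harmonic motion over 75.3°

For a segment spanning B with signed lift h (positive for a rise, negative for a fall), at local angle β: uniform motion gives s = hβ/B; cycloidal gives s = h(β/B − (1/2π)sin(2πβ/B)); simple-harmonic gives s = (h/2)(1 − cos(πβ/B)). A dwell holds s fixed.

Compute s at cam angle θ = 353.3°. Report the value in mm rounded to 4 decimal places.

seg 1 [0°–165.3°] uniform, h=13: full span → s += 13 → s = 13.0000
seg 2 [165.3°–284.7°] dwell: s stays 13.0000
seg 3 [284.7°–360°] simple-harmonic, h=-10: θ=353.3° here. β=68.6, B=75.3. -10/2·(1 − cos(π·0.9110)) = -9.8059 → s = 3.1941

3.1941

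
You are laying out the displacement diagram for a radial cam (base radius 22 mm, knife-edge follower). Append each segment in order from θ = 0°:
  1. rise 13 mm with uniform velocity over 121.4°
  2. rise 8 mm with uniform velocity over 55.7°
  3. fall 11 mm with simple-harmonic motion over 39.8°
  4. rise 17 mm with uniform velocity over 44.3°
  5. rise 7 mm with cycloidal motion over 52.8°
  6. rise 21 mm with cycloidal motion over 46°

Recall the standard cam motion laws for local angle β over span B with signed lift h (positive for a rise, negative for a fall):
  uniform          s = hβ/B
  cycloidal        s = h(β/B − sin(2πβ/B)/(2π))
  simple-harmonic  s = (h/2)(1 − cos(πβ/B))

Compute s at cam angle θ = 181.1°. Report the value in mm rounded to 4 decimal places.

seg 1 [0°–121.4°] uniform, h=13: full span → s += 13 → s = 13.0000
seg 2 [121.4°–177.1°] uniform, h=8: full span → s += 8 → s = 21.0000
seg 3 [177.1°–216.9°] simple-harmonic, h=-11: θ=181.1° here. β=4, B=39.8. -11/2·(1 − cos(π·0.1005)) = -0.2719 → s = 20.7281

20.7281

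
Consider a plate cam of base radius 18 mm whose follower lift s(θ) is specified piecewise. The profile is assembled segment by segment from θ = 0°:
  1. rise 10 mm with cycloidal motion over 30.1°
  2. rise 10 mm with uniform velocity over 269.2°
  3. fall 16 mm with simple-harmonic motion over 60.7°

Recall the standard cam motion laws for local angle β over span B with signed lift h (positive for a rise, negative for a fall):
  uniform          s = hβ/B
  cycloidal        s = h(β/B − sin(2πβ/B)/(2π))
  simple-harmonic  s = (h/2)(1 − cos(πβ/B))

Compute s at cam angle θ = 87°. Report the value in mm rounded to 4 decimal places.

seg 1 [0°–30.1°] cycloidal, h=10: full span → s += 10 → s = 10.0000
seg 2 [30.1°–299.3°] uniform, h=10: θ=87° here. β=56.9, B=269.2. 10·56.9/269.2 = 2.1137 → s = 12.1137

12.1137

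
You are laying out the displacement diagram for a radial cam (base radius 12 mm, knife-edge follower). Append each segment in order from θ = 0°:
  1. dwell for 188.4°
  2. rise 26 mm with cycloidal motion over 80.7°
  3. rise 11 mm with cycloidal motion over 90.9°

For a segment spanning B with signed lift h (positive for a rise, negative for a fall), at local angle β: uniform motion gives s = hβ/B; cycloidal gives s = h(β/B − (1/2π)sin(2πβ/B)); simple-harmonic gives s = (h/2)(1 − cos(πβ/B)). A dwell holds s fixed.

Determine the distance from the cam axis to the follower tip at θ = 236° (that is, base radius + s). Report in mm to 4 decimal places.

seg 1 [0°–188.4°] dwell: s stays 0.0000
seg 2 [188.4°–269.1°] cycloidal, h=26: θ=236° here. β=47.6, B=80.7. 26·(0.5898 − sin(2π·0.5898)/(2π)) = 17.5495 → s = 17.5495
radial distance = base radius + s = 12 + 17.5495 = 29.5495

29.5495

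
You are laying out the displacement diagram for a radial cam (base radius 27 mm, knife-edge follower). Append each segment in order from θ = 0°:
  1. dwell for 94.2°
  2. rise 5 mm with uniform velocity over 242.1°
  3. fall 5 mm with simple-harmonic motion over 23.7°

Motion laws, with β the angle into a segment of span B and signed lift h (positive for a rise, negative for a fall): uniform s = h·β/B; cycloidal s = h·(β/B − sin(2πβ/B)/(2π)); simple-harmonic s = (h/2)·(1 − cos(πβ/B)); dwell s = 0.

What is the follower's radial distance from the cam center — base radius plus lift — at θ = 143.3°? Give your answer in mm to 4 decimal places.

seg 1 [0°–94.2°] dwell: s stays 0.0000
seg 2 [94.2°–336.3°] uniform, h=5: θ=143.3° here. β=49.1, B=242.1. 5·49.1/242.1 = 1.0140 → s = 1.0140
radial distance = base radius + s = 27 + 1.0140 = 28.0140

28.0140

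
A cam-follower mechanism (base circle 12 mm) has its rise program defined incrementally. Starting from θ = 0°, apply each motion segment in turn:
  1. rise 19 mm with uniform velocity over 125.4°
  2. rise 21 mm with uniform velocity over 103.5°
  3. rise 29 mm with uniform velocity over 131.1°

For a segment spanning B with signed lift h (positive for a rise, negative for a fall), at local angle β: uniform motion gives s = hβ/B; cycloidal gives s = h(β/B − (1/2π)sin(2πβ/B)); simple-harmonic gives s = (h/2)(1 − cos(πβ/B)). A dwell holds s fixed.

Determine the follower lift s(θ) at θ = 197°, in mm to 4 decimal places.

seg 1 [0°–125.4°] uniform, h=19: full span → s += 19 → s = 19.0000
seg 2 [125.4°–228.9°] uniform, h=21: θ=197° here. β=71.6, B=103.5. 21·71.6/103.5 = 14.5275 → s = 33.5275

33.5275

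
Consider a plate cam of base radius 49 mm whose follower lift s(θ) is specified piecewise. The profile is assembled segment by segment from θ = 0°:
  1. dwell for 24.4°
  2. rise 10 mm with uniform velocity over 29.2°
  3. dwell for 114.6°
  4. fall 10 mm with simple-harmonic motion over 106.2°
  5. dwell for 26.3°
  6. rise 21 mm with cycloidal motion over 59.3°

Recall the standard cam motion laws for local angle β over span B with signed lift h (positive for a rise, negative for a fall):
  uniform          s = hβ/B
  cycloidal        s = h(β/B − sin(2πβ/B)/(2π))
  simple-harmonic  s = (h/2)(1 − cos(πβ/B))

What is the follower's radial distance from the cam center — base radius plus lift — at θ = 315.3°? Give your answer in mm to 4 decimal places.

seg 1 [0°–24.4°] dwell: s stays 0.0000
seg 2 [24.4°–53.6°] uniform, h=10: full span → s += 10 → s = 10.0000
seg 3 [53.6°–168.2°] dwell: s stays 10.0000
seg 4 [168.2°–274.4°] simple-harmonic, h=-10: full span → s += -10 → s = 0.0000
seg 5 [274.4°–300.7°] dwell: s stays 0.0000
seg 6 [300.7°–360°] cycloidal, h=21: θ=315.3° here. β=14.6, B=59.3. 21·(0.2462 − sin(2π·0.2462)/(2π)) = 1.8290 → s = 1.8290
radial distance = base radius + s = 49 + 1.8290 = 50.8290

50.8290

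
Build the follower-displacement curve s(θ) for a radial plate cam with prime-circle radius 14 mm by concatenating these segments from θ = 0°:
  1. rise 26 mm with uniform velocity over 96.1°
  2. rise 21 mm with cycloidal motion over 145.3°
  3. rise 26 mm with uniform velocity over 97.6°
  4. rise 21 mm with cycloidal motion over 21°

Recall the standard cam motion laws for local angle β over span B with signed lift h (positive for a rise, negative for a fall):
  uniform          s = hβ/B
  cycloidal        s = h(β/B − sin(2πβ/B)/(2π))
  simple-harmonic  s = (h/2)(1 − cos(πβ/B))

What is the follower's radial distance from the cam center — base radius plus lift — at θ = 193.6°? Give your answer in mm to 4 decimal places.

seg 1 [0°–96.1°] uniform, h=26: full span → s += 26 → s = 26.0000
seg 2 [96.1°–241.4°] cycloidal, h=21: θ=193.6° here. β=97.5, B=145.3. 21·(0.6710 − sin(2π·0.6710)/(2π)) = 17.0307 → s = 43.0307
radial distance = base radius + s = 14 + 43.0307 = 57.0307

57.0307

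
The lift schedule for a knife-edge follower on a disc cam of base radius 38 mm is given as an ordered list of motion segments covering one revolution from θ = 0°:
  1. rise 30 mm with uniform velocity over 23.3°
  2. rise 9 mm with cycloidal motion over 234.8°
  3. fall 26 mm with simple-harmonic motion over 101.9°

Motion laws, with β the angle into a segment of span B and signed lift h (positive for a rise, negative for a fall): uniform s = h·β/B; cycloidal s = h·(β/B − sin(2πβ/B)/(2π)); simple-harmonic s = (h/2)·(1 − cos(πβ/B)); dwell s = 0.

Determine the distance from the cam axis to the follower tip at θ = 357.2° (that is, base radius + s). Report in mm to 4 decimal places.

seg 1 [0°–23.3°] uniform, h=30: full span → s += 30 → s = 30.0000
seg 2 [23.3°–258.1°] cycloidal, h=9: full span → s += 9 → s = 39.0000
seg 3 [258.1°–360°] simple-harmonic, h=-26: θ=357.2° here. β=99.1, B=101.9. -26/2·(1 − cos(π·0.9725)) = -25.9516 → s = 13.0484
radial distance = base radius + s = 38 + 13.0484 = 51.0484

51.0484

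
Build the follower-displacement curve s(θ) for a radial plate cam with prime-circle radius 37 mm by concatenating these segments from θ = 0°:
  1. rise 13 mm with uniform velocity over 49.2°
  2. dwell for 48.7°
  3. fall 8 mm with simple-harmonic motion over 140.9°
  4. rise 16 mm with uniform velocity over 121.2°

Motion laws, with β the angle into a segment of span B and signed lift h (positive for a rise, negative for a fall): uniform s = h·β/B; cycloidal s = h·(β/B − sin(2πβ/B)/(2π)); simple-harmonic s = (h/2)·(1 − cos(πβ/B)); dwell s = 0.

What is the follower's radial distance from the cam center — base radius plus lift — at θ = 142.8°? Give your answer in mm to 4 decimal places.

seg 1 [0°–49.2°] uniform, h=13: full span → s += 13 → s = 13.0000
seg 2 [49.2°–97.9°] dwell: s stays 13.0000
seg 3 [97.9°–238.8°] simple-harmonic, h=-8: θ=142.8° here. β=44.9, B=140.9. -8/2·(1 − cos(π·0.3187)) = -1.8426 → s = 11.1574
radial distance = base radius + s = 37 + 11.1574 = 48.1574

48.1574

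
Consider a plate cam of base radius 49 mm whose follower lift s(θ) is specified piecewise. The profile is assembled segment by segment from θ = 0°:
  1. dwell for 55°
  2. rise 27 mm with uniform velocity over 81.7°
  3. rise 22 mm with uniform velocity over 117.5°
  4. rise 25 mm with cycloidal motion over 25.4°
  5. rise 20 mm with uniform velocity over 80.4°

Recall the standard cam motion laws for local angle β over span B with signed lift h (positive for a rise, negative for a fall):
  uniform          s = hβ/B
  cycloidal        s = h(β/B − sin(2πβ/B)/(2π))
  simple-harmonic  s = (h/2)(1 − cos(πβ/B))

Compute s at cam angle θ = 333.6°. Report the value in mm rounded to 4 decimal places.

seg 1 [0°–55°] dwell: s stays 0.0000
seg 2 [55°–136.7°] uniform, h=27: full span → s += 27 → s = 27.0000
seg 3 [136.7°–254.2°] uniform, h=22: full span → s += 22 → s = 49.0000
seg 4 [254.2°–279.6°] cycloidal, h=25: full span → s += 25 → s = 74.0000
seg 5 [279.6°–360°] uniform, h=20: θ=333.6° here. β=54, B=80.4. 20·54/80.4 = 13.4328 → s = 87.4328

87.4328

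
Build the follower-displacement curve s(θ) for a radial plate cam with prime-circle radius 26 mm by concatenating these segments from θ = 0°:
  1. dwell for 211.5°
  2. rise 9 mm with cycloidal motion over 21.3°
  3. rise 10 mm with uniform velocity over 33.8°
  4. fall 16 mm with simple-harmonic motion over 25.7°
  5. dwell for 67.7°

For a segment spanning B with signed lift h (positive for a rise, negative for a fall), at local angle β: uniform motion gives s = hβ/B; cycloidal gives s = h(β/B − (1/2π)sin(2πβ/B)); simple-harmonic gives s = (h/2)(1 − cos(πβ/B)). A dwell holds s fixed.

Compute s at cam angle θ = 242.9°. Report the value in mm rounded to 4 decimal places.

seg 1 [0°–211.5°] dwell: s stays 0.0000
seg 2 [211.5°–232.8°] cycloidal, h=9: full span → s += 9 → s = 9.0000
seg 3 [232.8°–266.6°] uniform, h=10: θ=242.9° here. β=10.1, B=33.8. 10·10.1/33.8 = 2.9882 → s = 11.9882

11.9882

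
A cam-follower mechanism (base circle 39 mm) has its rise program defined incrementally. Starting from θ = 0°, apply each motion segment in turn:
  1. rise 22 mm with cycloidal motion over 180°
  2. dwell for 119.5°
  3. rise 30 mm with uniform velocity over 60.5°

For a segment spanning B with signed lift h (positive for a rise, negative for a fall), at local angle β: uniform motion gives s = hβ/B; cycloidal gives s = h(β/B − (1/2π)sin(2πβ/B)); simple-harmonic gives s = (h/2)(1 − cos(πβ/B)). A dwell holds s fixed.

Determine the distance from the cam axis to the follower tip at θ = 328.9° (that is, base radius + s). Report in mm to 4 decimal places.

seg 1 [0°–180°] cycloidal, h=22: full span → s += 22 → s = 22.0000
seg 2 [180°–299.5°] dwell: s stays 22.0000
seg 3 [299.5°–360°] uniform, h=30: θ=328.9° here. β=29.4, B=60.5. 30·29.4/60.5 = 14.5785 → s = 36.5785
radial distance = base radius + s = 39 + 36.5785 = 75.5785

75.5785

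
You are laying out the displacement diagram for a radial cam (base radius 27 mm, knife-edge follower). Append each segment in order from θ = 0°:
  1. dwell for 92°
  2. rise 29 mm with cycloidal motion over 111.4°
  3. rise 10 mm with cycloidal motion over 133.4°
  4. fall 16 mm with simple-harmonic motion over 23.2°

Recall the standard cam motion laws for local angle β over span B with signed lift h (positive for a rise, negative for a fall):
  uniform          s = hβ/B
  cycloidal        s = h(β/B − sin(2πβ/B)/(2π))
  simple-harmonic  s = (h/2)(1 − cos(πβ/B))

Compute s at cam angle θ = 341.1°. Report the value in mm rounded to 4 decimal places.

seg 1 [0°–92°] dwell: s stays 0.0000
seg 2 [92°–203.4°] cycloidal, h=29: full span → s += 29 → s = 29.0000
seg 3 [203.4°–336.8°] cycloidal, h=10: full span → s += 10 → s = 39.0000
seg 4 [336.8°–360°] simple-harmonic, h=-16: θ=341.1° here. β=4.3, B=23.2. -16/2·(1 − cos(π·0.1853)) = -1.3183 → s = 37.6817

37.6817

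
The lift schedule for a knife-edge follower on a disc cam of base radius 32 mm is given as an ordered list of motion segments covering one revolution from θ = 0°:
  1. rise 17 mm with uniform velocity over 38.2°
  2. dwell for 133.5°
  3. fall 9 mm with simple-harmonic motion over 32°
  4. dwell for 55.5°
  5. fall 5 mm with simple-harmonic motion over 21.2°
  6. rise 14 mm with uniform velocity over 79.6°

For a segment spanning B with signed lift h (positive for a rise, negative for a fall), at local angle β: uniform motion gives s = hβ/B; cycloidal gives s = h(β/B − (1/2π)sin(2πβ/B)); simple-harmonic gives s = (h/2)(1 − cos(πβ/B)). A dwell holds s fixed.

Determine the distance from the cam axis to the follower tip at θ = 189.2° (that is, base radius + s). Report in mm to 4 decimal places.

seg 1 [0°–38.2°] uniform, h=17: full span → s += 17 → s = 17.0000
seg 2 [38.2°–171.7°] dwell: s stays 17.0000
seg 3 [171.7°–203.7°] simple-harmonic, h=-9: θ=189.2° here. β=17.5, B=32. -9/2·(1 − cos(π·0.5469)) = -5.1603 → s = 11.8397
radial distance = base radius + s = 32 + 11.8397 = 43.8397

43.8397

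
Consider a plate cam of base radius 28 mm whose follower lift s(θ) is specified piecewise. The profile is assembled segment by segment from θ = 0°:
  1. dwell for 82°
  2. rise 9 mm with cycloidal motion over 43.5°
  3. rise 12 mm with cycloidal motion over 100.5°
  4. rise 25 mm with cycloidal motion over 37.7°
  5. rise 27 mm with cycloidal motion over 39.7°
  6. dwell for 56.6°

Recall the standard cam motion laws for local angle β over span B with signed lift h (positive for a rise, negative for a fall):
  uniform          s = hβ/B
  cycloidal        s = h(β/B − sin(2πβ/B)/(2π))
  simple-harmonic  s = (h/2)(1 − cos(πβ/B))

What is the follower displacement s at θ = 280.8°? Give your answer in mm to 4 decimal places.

seg 1 [0°–82°] dwell: s stays 0.0000
seg 2 [82°–125.5°] cycloidal, h=9: full span → s += 9 → s = 9.0000
seg 3 [125.5°–226°] cycloidal, h=12: full span → s += 12 → s = 21.0000
seg 4 [226°–263.7°] cycloidal, h=25: full span → s += 25 → s = 46.0000
seg 5 [263.7°–303.4°] cycloidal, h=27: θ=280.8° here. β=17.1, B=39.7. 27·(0.4307 − sin(2π·0.4307)/(2π)) = 9.8179 → s = 55.8179

55.8179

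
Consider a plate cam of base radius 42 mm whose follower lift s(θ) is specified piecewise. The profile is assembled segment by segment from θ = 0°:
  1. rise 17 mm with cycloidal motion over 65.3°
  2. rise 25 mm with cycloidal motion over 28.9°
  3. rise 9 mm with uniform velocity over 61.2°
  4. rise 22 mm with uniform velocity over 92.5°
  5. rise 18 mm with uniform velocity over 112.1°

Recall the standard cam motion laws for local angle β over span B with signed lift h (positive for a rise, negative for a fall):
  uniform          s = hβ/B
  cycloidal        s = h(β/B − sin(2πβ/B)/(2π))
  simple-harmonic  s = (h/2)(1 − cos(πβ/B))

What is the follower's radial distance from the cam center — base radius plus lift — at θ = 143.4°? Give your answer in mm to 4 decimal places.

seg 1 [0°–65.3°] cycloidal, h=17: full span → s += 17 → s = 17.0000
seg 2 [65.3°–94.2°] cycloidal, h=25: full span → s += 25 → s = 42.0000
seg 3 [94.2°–155.4°] uniform, h=9: θ=143.4° here. β=49.2, B=61.2. 9·49.2/61.2 = 7.2353 → s = 49.2353
radial distance = base radius + s = 42 + 49.2353 = 91.2353

91.2353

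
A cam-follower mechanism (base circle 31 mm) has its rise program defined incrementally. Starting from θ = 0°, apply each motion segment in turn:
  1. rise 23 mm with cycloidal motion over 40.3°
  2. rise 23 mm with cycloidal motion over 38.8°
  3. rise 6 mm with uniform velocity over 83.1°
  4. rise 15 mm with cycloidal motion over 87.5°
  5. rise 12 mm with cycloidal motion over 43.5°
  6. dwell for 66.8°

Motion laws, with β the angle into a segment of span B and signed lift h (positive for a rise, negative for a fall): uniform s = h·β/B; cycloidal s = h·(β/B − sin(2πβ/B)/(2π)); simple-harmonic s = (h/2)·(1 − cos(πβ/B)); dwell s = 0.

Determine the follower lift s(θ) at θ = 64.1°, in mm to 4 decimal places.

seg 1 [0°–40.3°] cycloidal, h=23: full span → s += 23 → s = 23.0000
seg 2 [40.3°–79.1°] cycloidal, h=23: θ=64.1° here. β=23.8, B=38.8. 23·(0.6134 − sin(2π·0.6134)/(2π)) = 16.5013 → s = 39.5013

39.5013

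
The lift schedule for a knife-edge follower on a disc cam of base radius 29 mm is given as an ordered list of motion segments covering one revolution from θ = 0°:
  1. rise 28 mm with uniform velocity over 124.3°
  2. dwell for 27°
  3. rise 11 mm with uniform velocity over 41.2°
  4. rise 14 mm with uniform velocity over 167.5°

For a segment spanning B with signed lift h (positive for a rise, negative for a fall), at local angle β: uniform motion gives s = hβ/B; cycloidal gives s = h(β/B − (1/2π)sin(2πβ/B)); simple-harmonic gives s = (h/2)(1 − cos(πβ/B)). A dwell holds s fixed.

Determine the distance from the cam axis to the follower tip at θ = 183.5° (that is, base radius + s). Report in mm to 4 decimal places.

seg 1 [0°–124.3°] uniform, h=28: full span → s += 28 → s = 28.0000
seg 2 [124.3°–151.3°] dwell: s stays 28.0000
seg 3 [151.3°–192.5°] uniform, h=11: θ=183.5° here. β=32.2, B=41.2. 11·32.2/41.2 = 8.5971 → s = 36.5971
radial distance = base radius + s = 29 + 36.5971 = 65.5971

65.5971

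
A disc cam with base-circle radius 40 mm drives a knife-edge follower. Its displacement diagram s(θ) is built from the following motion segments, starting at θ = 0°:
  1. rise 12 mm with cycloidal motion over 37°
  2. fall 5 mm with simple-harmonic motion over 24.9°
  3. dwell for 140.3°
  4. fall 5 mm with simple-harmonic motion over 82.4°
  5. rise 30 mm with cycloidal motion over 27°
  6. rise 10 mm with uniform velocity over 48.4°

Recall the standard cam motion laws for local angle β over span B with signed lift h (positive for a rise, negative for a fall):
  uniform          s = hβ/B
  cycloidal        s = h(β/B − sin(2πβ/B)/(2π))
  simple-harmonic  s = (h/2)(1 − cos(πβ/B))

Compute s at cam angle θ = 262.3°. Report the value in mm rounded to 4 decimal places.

seg 1 [0°–37°] cycloidal, h=12: full span → s += 12 → s = 12.0000
seg 2 [37°–61.9°] simple-harmonic, h=-5: full span → s += -5 → s = 7.0000
seg 3 [61.9°–202.2°] dwell: s stays 7.0000
seg 4 [202.2°–284.6°] simple-harmonic, h=-5: θ=262.3° here. β=60.1, B=82.4. -5/2·(1 − cos(π·0.7294)) = -4.1496 → s = 2.8504

2.8504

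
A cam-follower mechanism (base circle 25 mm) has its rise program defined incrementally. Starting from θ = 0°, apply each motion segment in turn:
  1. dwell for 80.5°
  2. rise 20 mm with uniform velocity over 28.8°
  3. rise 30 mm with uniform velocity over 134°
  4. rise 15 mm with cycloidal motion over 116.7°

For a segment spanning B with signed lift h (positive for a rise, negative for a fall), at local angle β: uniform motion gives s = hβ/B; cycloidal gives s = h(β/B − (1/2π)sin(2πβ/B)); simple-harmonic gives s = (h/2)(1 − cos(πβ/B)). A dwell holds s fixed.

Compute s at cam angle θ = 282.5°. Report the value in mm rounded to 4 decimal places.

seg 1 [0°–80.5°] dwell: s stays 0.0000
seg 2 [80.5°–109.3°] uniform, h=20: full span → s += 20 → s = 20.0000
seg 3 [109.3°–243.3°] uniform, h=30: full span → s += 30 → s = 50.0000
seg 4 [243.3°–360°] cycloidal, h=15: θ=282.5° here. β=39.2, B=116.7. 15·(0.3359 − sin(2π·0.3359)/(2π)) = 2.9906 → s = 52.9906

52.9906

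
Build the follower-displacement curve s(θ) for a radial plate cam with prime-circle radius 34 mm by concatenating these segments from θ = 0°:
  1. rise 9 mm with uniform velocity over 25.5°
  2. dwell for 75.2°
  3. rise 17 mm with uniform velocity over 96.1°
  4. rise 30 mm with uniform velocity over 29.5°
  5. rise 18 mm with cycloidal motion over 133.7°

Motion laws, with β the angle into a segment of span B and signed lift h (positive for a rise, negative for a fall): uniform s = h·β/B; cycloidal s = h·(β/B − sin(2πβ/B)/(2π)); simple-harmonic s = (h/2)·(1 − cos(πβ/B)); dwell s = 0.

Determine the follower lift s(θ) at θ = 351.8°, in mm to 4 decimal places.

seg 1 [0°–25.5°] uniform, h=9: full span → s += 9 → s = 9.0000
seg 2 [25.5°–100.7°] dwell: s stays 9.0000
seg 3 [100.7°–196.8°] uniform, h=17: full span → s += 17 → s = 26.0000
seg 4 [196.8°–226.3°] uniform, h=30: full span → s += 30 → s = 56.0000
seg 5 [226.3°–360°] cycloidal, h=18: θ=351.8° here. β=125.5, B=133.7. 18·(0.9387 − sin(2π·0.9387)/(2π)) = 17.9729 → s = 73.9729

73.9729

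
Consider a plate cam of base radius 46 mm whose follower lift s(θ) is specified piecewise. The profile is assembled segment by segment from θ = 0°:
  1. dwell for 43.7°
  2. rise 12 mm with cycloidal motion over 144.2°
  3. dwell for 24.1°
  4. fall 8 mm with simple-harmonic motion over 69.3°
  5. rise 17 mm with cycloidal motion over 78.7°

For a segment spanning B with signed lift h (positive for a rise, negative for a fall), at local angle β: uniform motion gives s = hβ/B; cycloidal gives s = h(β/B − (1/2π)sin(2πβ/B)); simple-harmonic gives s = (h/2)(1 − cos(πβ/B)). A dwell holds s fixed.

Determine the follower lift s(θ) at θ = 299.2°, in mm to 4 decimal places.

seg 1 [0°–43.7°] dwell: s stays 0.0000
seg 2 [43.7°–187.9°] cycloidal, h=12: full span → s += 12 → s = 12.0000
seg 3 [187.9°–212°] dwell: s stays 12.0000
seg 4 [212°–281.3°] simple-harmonic, h=-8: full span → s += -8 → s = 4.0000
seg 5 [281.3°–360°] cycloidal, h=17: θ=299.2° here. β=17.9, B=78.7. 17·(0.2274 − sin(2π·0.2274)/(2π)) = 1.1881 → s = 5.1881

5.1881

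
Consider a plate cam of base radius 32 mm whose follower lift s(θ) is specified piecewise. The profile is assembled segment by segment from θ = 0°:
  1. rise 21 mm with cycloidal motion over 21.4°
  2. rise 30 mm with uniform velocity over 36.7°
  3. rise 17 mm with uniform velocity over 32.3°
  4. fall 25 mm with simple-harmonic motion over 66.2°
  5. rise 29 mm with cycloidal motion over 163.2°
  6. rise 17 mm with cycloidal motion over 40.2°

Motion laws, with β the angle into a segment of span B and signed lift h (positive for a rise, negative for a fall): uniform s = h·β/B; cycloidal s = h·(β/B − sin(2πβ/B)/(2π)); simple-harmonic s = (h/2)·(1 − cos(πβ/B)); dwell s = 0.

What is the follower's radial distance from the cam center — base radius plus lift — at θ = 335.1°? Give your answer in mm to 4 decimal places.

seg 1 [0°–21.4°] cycloidal, h=21: full span → s += 21 → s = 21.0000
seg 2 [21.4°–58.1°] uniform, h=30: full span → s += 30 → s = 51.0000
seg 3 [58.1°–90.4°] uniform, h=17: full span → s += 17 → s = 68.0000
seg 4 [90.4°–156.6°] simple-harmonic, h=-25: full span → s += -25 → s = 43.0000
seg 5 [156.6°–319.8°] cycloidal, h=29: full span → s += 29 → s = 72.0000
seg 6 [319.8°–360°] cycloidal, h=17: θ=335.1° here. β=15.3, B=40.2. 17·(0.3806 − sin(2π·0.3806)/(2π)) = 4.6254 → s = 76.6254
radial distance = base radius + s = 32 + 76.6254 = 108.6254

108.6254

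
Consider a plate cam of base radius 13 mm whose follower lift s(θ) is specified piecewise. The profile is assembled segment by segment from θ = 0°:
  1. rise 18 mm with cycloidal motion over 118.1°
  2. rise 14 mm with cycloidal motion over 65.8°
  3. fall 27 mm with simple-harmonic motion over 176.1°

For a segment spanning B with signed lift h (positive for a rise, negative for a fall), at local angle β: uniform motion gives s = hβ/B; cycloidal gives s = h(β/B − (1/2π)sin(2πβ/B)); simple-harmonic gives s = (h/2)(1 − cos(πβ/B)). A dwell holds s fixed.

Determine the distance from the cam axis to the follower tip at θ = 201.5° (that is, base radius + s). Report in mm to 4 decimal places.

seg 1 [0°–118.1°] cycloidal, h=18: full span → s += 18 → s = 18.0000
seg 2 [118.1°–183.9°] cycloidal, h=14: full span → s += 14 → s = 32.0000
seg 3 [183.9°–360°] simple-harmonic, h=-27: θ=201.5° here. β=17.6, B=176.1. -27/2·(1 − cos(π·0.0999)) = -0.6600 → s = 31.3400
radial distance = base radius + s = 13 + 31.3400 = 44.3400

44.3400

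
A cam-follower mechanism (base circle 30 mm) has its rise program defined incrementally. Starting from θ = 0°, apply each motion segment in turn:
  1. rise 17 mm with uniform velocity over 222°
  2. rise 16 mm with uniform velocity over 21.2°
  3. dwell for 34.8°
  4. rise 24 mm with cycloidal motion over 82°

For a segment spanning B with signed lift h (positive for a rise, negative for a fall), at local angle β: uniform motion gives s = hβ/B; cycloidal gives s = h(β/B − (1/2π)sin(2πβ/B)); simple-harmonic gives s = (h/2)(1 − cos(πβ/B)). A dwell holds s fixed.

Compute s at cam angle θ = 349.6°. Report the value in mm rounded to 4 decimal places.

seg 1 [0°–222°] uniform, h=17: full span → s += 17 → s = 17.0000
seg 2 [222°–243.2°] uniform, h=16: full span → s += 16 → s = 33.0000
seg 3 [243.2°–278°] dwell: s stays 33.0000
seg 4 [278°–360°] cycloidal, h=24: θ=349.6° here. β=71.6, B=82. 24·(0.8732 − sin(2π·0.8732)/(2π)) = 23.6879 → s = 56.6879

56.6879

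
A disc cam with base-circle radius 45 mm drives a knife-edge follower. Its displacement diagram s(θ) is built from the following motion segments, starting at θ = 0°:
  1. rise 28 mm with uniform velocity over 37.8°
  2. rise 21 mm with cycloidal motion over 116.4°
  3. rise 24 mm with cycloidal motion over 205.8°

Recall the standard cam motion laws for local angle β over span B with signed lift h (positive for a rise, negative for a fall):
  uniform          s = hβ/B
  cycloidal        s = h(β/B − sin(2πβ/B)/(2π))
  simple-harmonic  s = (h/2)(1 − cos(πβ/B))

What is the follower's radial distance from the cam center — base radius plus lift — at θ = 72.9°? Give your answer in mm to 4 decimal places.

seg 1 [0°–37.8°] uniform, h=28: full span → s += 28 → s = 28.0000
seg 2 [37.8°–154.2°] cycloidal, h=21: θ=72.9° here. β=35.1, B=116.4. 21·(0.3015 − sin(2π·0.3015)/(2π)) = 3.1640 → s = 31.1640
radial distance = base radius + s = 45 + 31.1640 = 76.1640

76.1640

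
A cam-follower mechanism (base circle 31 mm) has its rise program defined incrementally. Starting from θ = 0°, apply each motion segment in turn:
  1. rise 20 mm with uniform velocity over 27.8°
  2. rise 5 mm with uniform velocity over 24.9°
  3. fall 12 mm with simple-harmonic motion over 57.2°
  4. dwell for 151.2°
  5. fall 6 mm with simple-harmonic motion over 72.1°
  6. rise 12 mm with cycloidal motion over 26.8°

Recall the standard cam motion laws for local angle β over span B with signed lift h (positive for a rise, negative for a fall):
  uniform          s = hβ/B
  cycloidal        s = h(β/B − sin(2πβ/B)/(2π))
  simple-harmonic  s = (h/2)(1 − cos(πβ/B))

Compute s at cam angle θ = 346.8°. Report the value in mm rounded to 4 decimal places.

seg 1 [0°–27.8°] uniform, h=20: full span → s += 20 → s = 20.0000
seg 2 [27.8°–52.7°] uniform, h=5: full span → s += 5 → s = 25.0000
seg 3 [52.7°–109.9°] simple-harmonic, h=-12: full span → s += -12 → s = 13.0000
seg 4 [109.9°–261.1°] dwell: s stays 13.0000
seg 5 [261.1°–333.2°] simple-harmonic, h=-6: full span → s += -6 → s = 7.0000
seg 6 [333.2°–360°] cycloidal, h=12: θ=346.8° here. β=13.6, B=26.8. 12·(0.5075 − sin(2π·0.5075)/(2π)) = 6.1791 → s = 13.1791

13.1791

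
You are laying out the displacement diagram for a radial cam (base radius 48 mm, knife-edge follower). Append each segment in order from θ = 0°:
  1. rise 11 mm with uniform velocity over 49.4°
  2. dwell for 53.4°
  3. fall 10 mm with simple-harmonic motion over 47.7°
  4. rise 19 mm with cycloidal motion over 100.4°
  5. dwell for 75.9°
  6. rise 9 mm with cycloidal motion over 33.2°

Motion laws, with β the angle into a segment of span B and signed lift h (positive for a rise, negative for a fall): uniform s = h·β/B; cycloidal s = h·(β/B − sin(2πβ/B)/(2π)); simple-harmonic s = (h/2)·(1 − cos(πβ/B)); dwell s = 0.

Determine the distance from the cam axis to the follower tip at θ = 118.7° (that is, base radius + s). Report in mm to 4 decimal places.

seg 1 [0°–49.4°] uniform, h=11: full span → s += 11 → s = 11.0000
seg 2 [49.4°–102.8°] dwell: s stays 11.0000
seg 3 [102.8°–150.5°] simple-harmonic, h=-10: θ=118.7° here. β=15.9, B=47.7. -10/2·(1 − cos(π·0.3333)) = -2.5000 → s = 8.5000
radial distance = base radius + s = 48 + 8.5000 = 56.5000

56.5000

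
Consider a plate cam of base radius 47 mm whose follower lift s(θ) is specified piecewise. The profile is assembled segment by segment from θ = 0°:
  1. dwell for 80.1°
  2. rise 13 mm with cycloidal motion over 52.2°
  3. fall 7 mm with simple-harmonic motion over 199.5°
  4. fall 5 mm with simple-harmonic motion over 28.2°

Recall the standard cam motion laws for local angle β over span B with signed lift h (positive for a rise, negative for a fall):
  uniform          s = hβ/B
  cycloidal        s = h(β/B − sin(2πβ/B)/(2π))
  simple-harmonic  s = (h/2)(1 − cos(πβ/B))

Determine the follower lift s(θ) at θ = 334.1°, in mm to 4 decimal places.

seg 1 [0°–80.1°] dwell: s stays 0.0000
seg 2 [80.1°–132.3°] cycloidal, h=13: full span → s += 13 → s = 13.0000
seg 3 [132.3°–331.8°] simple-harmonic, h=-7: full span → s += -7 → s = 6.0000
seg 4 [331.8°–360°] simple-harmonic, h=-5: θ=334.1° here. β=2.3, B=28.2. -5/2·(1 − cos(π·0.0816)) = -0.0816 → s = 5.9184

5.9184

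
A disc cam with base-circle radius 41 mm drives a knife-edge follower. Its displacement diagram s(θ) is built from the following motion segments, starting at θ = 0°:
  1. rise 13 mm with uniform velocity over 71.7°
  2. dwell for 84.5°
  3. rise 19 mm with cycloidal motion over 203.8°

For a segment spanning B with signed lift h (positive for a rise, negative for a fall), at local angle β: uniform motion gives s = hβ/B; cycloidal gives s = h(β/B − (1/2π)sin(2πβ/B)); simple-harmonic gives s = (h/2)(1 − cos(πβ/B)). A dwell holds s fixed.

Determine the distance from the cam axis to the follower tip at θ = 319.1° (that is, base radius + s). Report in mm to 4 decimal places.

seg 1 [0°–71.7°] uniform, h=13: full span → s += 13 → s = 13.0000
seg 2 [71.7°–156.2°] dwell: s stays 13.0000
seg 3 [156.2°–360°] cycloidal, h=19: θ=319.1° here. β=162.9, B=203.8. 19·(0.7993 − sin(2π·0.7993)/(2π)) = 18.0669 → s = 31.0669
radial distance = base radius + s = 41 + 31.0669 = 72.0669

72.0669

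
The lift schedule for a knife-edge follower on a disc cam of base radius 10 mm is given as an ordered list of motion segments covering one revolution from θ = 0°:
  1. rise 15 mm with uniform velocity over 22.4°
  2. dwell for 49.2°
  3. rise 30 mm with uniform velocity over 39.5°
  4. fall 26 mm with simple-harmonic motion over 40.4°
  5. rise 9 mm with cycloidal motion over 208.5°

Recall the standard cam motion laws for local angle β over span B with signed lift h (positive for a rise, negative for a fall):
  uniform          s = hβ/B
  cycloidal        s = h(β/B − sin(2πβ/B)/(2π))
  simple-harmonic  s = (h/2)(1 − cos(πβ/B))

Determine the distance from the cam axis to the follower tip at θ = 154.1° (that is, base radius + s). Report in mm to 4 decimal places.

seg 1 [0°–22.4°] uniform, h=15: full span → s += 15 → s = 15.0000
seg 2 [22.4°–71.6°] dwell: s stays 15.0000
seg 3 [71.6°–111.1°] uniform, h=30: full span → s += 30 → s = 45.0000
seg 4 [111.1°–151.5°] simple-harmonic, h=-26: full span → s += -26 → s = 19.0000
seg 5 [151.5°–360°] cycloidal, h=9: θ=154.1° here. β=2.6, B=208.5. 9·(0.0125 − sin(2π·0.0125)/(2π)) = 0.0001 → s = 19.0001
radial distance = base radius + s = 10 + 19.0001 = 29.0001

29.0001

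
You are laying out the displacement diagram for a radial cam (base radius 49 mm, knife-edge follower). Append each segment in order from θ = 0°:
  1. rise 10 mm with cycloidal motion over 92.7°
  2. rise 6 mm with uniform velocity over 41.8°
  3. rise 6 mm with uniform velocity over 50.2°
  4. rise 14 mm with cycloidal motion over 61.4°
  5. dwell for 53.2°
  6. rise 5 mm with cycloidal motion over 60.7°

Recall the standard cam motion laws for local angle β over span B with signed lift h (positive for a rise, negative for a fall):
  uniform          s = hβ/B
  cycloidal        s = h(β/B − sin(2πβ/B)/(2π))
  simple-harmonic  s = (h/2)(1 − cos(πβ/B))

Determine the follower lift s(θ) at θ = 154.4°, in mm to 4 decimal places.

seg 1 [0°–92.7°] cycloidal, h=10: full span → s += 10 → s = 10.0000
seg 2 [92.7°–134.5°] uniform, h=6: full span → s += 6 → s = 16.0000
seg 3 [134.5°–184.7°] uniform, h=6: θ=154.4° here. β=19.9, B=50.2. 6·19.9/50.2 = 2.3785 → s = 18.3785

18.3785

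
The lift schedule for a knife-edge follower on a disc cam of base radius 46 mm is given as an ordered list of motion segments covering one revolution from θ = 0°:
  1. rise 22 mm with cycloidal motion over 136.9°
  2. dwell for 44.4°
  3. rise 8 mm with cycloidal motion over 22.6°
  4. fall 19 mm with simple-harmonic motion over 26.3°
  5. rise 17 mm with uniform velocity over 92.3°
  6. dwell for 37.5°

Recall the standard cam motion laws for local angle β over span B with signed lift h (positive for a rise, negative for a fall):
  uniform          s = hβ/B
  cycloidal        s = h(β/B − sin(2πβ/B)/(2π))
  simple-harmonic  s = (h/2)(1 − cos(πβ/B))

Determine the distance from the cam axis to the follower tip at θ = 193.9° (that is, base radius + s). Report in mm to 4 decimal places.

seg 1 [0°–136.9°] cycloidal, h=22: full span → s += 22 → s = 22.0000
seg 2 [136.9°–181.3°] dwell: s stays 22.0000
seg 3 [181.3°–203.9°] cycloidal, h=8: θ=193.9° here. β=12.6, B=22.6. 8·(0.5575 − sin(2π·0.5575)/(2π)) = 4.9104 → s = 26.9104
radial distance = base radius + s = 46 + 26.9104 = 72.9104

72.9104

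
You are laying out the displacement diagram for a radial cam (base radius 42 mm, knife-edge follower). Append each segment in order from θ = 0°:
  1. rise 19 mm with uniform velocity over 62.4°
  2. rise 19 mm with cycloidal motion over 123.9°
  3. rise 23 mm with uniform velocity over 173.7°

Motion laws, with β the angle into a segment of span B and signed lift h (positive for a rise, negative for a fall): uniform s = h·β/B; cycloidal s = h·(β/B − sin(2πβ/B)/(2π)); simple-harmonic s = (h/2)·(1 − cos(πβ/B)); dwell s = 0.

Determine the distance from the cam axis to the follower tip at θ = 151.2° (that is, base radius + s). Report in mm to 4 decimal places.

seg 1 [0°–62.4°] uniform, h=19: full span → s += 19 → s = 19.0000
seg 2 [62.4°–186.3°] cycloidal, h=19: θ=151.2° here. β=88.8, B=123.9. 19·(0.7167 − sin(2π·0.7167)/(2π)) = 16.5755 → s = 35.5755
radial distance = base radius + s = 42 + 35.5755 = 77.5755

77.5755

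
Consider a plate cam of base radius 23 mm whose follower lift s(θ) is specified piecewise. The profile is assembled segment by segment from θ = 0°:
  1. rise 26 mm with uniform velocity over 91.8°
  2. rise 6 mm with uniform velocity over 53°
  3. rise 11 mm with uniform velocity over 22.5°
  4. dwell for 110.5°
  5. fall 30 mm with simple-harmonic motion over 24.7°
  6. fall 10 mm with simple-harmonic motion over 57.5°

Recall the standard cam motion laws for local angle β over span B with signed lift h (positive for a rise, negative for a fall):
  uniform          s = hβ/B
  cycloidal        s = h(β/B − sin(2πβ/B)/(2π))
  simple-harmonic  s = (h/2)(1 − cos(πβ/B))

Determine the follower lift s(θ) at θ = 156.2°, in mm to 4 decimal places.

seg 1 [0°–91.8°] uniform, h=26: full span → s += 26 → s = 26.0000
seg 2 [91.8°–144.8°] uniform, h=6: full span → s += 6 → s = 32.0000
seg 3 [144.8°–167.3°] uniform, h=11: θ=156.2° here. β=11.4, B=22.5. 11·11.4/22.5 = 5.5733 → s = 37.5733

37.5733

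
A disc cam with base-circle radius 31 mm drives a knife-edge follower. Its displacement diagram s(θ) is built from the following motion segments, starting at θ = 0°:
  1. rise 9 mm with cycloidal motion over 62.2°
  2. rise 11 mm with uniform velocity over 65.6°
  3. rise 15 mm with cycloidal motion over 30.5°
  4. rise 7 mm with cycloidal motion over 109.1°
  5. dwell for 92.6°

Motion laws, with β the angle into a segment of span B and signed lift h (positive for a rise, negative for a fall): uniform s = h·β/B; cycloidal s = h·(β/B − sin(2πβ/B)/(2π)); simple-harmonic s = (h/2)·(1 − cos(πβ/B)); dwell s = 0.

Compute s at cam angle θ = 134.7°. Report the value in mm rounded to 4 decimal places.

seg 1 [0°–62.2°] cycloidal, h=9: full span → s += 9 → s = 9.0000
seg 2 [62.2°–127.8°] uniform, h=11: full span → s += 11 → s = 20.0000
seg 3 [127.8°–158.3°] cycloidal, h=15: θ=134.7° here. β=6.9, B=30.5. 15·(0.2262 − sin(2π·0.2262)/(2π)) = 1.0327 → s = 21.0327

21.0327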